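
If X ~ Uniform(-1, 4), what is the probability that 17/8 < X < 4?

P(17/8 < X < 4) = ∫_{17/8}^{4} f(x) dx
where f(x) = \frac{1}{5}
= \frac{3}{8}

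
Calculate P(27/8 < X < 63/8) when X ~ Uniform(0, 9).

P(27/8 < X < 63/8) = ∫_{27/8}^{63/8} f(x) dx
where f(x) = \frac{1}{9}
= \frac{1}{2}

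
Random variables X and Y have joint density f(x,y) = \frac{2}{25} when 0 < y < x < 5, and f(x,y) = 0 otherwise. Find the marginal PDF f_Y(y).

f_Y(y) = ∫_y^5 \frac{2}{25} dx = \frac{2}{5} - \frac{2 y}{25}
for 0 < y < 5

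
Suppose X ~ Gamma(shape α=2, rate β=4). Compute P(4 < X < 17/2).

P(4 < X < 17/2) = ∫_{4}^{17/2} f(x) dx
where f(x) = 16 x e^{- 4 x}
= \frac{-35 + 17 e^{18}}{e^{34}}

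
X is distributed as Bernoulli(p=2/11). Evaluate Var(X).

For X ~ Bernoulli(p=2/11):
Var(X) = \frac{18}{121}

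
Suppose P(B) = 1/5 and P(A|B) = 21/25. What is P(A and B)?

By definition, P(A|B) = P(A ∩ B) / P(B)
So P(A ∩ B) = P(A|B) × P(B)
= 21/25 × 1/5
= 21/125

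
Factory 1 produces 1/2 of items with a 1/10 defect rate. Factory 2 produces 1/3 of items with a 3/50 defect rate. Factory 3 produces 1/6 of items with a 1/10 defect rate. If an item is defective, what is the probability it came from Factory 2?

Using Bayes' theorem:
P(F1) = 1/2, P(D|F1) = 1/10
P(F2) = 1/3, P(D|F2) = 3/50
P(F3) = 1/6, P(D|F3) = 1/10
P(D) = P(D|F1)P(F1) + P(D|F2)P(F2) + P(D|F3)P(F3)
     = \frac{13}{150}
P(F2|D) = P(D|F2)P(F2) / P(D)
= \frac{3}{13}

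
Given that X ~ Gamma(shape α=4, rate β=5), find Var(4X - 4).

For X ~ Gamma(shape α=4, rate β=5):
Var(X) = \frac{4}{25}
Var(4X - 4) = (4)² × Var(X) = 16 × \frac{4}{25} = \frac{64}{25}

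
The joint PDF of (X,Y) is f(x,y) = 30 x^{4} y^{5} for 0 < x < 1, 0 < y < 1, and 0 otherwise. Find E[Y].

E[Y] = ∫_0^1 ∫_0^1 y × f(x,y) dx dy
= \frac{6}{7}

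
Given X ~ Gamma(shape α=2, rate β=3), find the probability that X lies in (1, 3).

P(1 < X < 3) = ∫_{1}^{3} f(x) dx
where f(x) = 9 x e^{- 3 x}
= \frac{2 \left(-5 + 2 e^{6}\right)}{e^{9}}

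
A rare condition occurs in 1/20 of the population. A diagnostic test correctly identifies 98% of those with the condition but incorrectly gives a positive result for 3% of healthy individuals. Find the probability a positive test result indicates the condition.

Let D = the rare event, + = positive/flagged.
P(D) = 1/20
P(+|D) = 98/100 = 49/50
P(+|D') = 3/100
P(+) = P(+|D)P(D) + P(+|D')P(D')
     = \frac{49}{50} × \frac{1}{20} + \frac{3}{100} × \frac{19}{20}
     = \frac{31}{400}
P(D|+) = P(+|D)P(D)/P(+) = \frac{98}{155}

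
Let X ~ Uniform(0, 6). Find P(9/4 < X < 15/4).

P(9/4 < X < 15/4) = ∫_{9/4}^{15/4} f(x) dx
where f(x) = \frac{1}{6}
= \frac{1}{4}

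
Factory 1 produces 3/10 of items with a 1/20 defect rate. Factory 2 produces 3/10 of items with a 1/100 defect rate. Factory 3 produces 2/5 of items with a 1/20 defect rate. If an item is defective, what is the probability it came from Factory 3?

Using Bayes' theorem:
P(F1) = 3/10, P(D|F1) = 1/20
P(F2) = 3/10, P(D|F2) = 1/100
P(F3) = 2/5, P(D|F3) = 1/20
P(D) = P(D|F1)P(F1) + P(D|F2)P(F2) + P(D|F3)P(F3)
     = \frac{19}{500}
P(F3|D) = P(D|F3)P(F3) / P(D)
= \frac{10}{19}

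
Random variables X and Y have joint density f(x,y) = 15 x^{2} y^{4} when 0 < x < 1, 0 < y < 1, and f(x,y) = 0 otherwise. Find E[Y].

E[Y] = ∫_0^1 ∫_0^1 y × f(x,y) dx dy
= \frac{5}{6}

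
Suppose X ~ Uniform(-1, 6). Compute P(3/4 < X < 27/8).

P(3/4 < X < 27/8) = ∫_{3/4}^{27/8} f(x) dx
where f(x) = \frac{1}{7}
= \frac{3}{8}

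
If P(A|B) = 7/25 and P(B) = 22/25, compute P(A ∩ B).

By definition, P(A|B) = P(A ∩ B) / P(B)
So P(A ∩ B) = P(A|B) × P(B)
= 7/25 × 22/25
= 154/625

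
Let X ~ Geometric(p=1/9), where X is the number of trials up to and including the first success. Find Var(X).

For X ~ Geometric(p=1/9), where X is the number of trials up to and including the first success:
Var(X) = 72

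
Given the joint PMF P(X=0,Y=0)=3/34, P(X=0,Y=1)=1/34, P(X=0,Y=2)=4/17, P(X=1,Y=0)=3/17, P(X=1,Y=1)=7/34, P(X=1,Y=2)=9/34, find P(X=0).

P(X=0) = P(X=0,Y=0) + P(X=0,Y=1) + P(X=0,Y=2)
= 3/34 + 1/34 + 4/17
= 6/17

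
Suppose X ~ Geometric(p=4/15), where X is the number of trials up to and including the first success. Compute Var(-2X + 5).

For X ~ Geometric(p=4/15), where X is the number of trials up to and including the first success:
Var(X) = \frac{165}{16}
Var(-2X + 5) = (-2)² × Var(X) = 4 × \frac{165}{16} = \frac{165}{4}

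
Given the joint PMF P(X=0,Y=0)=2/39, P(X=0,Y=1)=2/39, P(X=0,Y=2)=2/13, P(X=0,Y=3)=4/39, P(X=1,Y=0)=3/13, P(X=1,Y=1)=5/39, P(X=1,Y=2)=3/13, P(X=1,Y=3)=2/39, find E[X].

First find marginal of X:
P(X=0) = 14/39
P(X=1) = 25/39
E[X] = 0 × 14/39 + 1 × 25/39 = 25/39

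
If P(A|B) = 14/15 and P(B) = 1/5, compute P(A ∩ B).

By definition, P(A|B) = P(A ∩ B) / P(B)
So P(A ∩ B) = P(A|B) × P(B)
= 14/15 × 1/5
= 14/75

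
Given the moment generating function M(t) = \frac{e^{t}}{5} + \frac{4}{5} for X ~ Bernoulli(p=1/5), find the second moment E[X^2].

To find E[X^2], compute M^(2)(0):
M^(1)(t) = \frac{e^{t}}{5}
M^(2)(t) = \frac{e^{t}}{5}
M^(2)(0) = \frac{1}{5}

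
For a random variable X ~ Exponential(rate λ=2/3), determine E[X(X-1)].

E[X(X-1)] = E[X² - X] = E[X²] - E[X]
E[X] = \frac{3}{2}
E[X²] = Var(X) + (E[X])² = \frac{9}{4} + (\frac{3}{2})² = \frac{9}{2}
E[X(X-1)] = \frac{9}{2} - \frac{3}{2} = 3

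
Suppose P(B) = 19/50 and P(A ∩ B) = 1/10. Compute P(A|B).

P(A|B) = P(A ∩ B) / P(B)
= (1/10) / (19/50)
= 5/19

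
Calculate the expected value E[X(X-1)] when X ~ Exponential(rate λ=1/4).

E[X(X-1)] = E[X² - X] = E[X²] - E[X]
E[X] = 4
E[X²] = Var(X) + (E[X])² = 16 + (4)² = 32
E[X(X-1)] = 32 - 4 = 28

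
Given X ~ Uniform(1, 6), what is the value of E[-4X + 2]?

For X ~ Uniform(1, 6):
E[X] = \frac{7}{2}
E[-4X + 2] = -4 × E[X] + 2 = -12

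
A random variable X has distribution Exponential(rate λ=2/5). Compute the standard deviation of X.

For X ~ Exponential(rate λ=2/5):
Var(X) = \frac{25}{4}
SD(X) = √(Var(X)) = √(\frac{25}{4}) = \frac{5}{2}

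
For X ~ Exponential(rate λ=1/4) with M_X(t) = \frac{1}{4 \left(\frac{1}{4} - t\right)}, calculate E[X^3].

To find E[X^3], compute M^(3)(0):
M^(1)(t) = \frac{1}{4 \left(\frac{1}{4} - t\right)^{2}}
M^(2)(t) = \frac{1}{2 \left(\frac{1}{4} - t\right)^{3}}
M^(3)(t) = \frac{3}{2 \left(\frac{1}{4} - t\right)^{4}}
M^(3)(0) = 384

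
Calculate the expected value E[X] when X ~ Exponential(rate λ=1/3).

For X ~ Exponential(rate λ=1/3), the expected value is:
E[X] = 3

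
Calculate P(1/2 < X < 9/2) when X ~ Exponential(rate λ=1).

P(1/2 < X < 9/2) = ∫_{1/2}^{9/2} f(x) dx
where f(x) = e^{- x}
= - \frac{1 - e^{4}}{e^{\frac{9}{2}}}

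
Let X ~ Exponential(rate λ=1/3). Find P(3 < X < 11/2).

P(3 < X < 11/2) = ∫_{3}^{11/2} f(x) dx
where f(x) = \frac{e^{- \frac{x}{3}}}{3}
= - \frac{1}{e^{\frac{11}{6}}} + e^{-1}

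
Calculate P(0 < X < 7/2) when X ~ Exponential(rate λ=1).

P(0 < X < 7/2) = ∫_{0}^{7/2} f(x) dx
where f(x) = e^{- x}
= 1 - e^{- \frac{7}{2}}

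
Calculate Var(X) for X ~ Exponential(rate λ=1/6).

For X ~ Exponential(rate λ=1/6):
Var(X) = 36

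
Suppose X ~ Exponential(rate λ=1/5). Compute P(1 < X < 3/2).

P(1 < X < 3/2) = ∫_{1}^{3/2} f(x) dx
where f(x) = \frac{e^{- \frac{x}{5}}}{5}
= - \frac{1}{e^{\frac{3}{10}}} + e^{- \frac{1}{5}}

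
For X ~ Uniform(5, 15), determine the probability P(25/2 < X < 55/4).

P(25/2 < X < 55/4) = ∫_{25/2}^{55/4} f(x) dx
where f(x) = \frac{1}{10}
= \frac{1}{8}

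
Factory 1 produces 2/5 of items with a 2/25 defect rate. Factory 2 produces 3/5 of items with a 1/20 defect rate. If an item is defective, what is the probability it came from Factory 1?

Using Bayes' theorem:
P(F1) = 2/5, P(D|F1) = 2/25
P(F2) = 3/5, P(D|F2) = 1/20
P(D) = P(D|F1)P(F1) + P(D|F2)P(F2)
     = \frac{31}{500}
P(F1|D) = P(D|F1)P(F1) / P(D)
= \frac{16}{31}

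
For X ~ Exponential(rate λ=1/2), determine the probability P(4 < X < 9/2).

P(4 < X < 9/2) = ∫_{4}^{9/2} f(x) dx
where f(x) = \frac{e^{- \frac{x}{2}}}{2}
= - \frac{1}{e^{\frac{9}{4}}} + e^{-2}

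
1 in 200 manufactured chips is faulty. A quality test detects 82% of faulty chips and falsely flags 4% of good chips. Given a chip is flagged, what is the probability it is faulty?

Let D = the rare event, + = positive/flagged.
P(D) = 1/200
P(+|D) = 82/100 = 41/50
P(+|D') = 4/100 = 1/25
P(+) = P(+|D)P(D) + P(+|D')P(D')
     = \frac{41}{50} × \frac{1}{200} + \frac{1}{25} × \frac{199}{200}
     = \frac{439}{10000}
P(D|+) = P(+|D)P(D)/P(+) = \frac{41}{439}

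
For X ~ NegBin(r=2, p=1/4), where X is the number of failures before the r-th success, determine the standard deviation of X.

For X ~ NegBin(r=2, p=1/4), where X is the number of failures before the r-th success:
Var(X) = 24
SD(X) = √(Var(X)) = √(24) = 2 \sqrt{6}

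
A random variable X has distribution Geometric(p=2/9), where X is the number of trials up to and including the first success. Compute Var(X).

For X ~ Geometric(p=2/9), where X is the number of trials up to and including the first success:
Var(X) = \frac{63}{4}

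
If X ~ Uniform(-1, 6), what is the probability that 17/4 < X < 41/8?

P(17/4 < X < 41/8) = ∫_{17/4}^{41/8} f(x) dx
where f(x) = \frac{1}{7}
= \frac{1}{8}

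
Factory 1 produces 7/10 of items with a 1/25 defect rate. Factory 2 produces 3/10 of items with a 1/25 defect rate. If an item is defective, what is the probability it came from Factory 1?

Using Bayes' theorem:
P(F1) = 7/10, P(D|F1) = 1/25
P(F2) = 3/10, P(D|F2) = 1/25
P(D) = P(D|F1)P(F1) + P(D|F2)P(F2)
     = \frac{1}{25}
P(F1|D) = P(D|F1)P(F1) / P(D)
= \frac{7}{10}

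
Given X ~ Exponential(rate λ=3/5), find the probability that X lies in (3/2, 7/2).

P(3/2 < X < 7/2) = ∫_{3/2}^{7/2} f(x) dx
where f(x) = \frac{3 e^{- \frac{3 x}{5}}}{5}
= - \frac{1 - e^{\frac{6}{5}}}{e^{\frac{21}{10}}}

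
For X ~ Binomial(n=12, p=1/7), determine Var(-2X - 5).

For X ~ Binomial(n=12, p=1/7):
Var(X) = \frac{72}{49}
Var(-2X - 5) = (-2)² × Var(X) = 4 × \frac{72}{49} = \frac{288}{49}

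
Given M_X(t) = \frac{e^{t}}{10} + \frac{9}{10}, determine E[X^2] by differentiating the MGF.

To find E[X^2], compute M^(2)(0):
M^(1)(t) = \frac{e^{t}}{10}
M^(2)(t) = \frac{e^{t}}{10}
M^(2)(0) = \frac{1}{10}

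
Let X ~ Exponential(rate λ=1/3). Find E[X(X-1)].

E[X(X-1)] = E[X² - X] = E[X²] - E[X]
E[X] = 3
E[X²] = Var(X) + (E[X])² = 9 + (3)² = 18
E[X(X-1)] = 18 - 3 = 15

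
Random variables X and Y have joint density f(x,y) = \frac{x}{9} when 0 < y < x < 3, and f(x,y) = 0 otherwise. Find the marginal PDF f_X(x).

f_X(x) = ∫_0^x \frac{x}{9} dy = \frac{x^{2}}{9}
for 0 < x < 3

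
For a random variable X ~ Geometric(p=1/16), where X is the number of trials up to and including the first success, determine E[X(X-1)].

E[X(X-1)] = E[X² - X] = E[X²] - E[X]
E[X] = 16
E[X²] = Var(X) + (E[X])² = 240 + (16)² = 496
E[X(X-1)] = 496 - 16 = 480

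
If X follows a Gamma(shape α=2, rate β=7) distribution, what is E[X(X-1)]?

E[X(X-1)] = E[X² - X] = E[X²] - E[X]
E[X] = \frac{2}{7}
E[X²] = Var(X) + (E[X])² = \frac{2}{49} + (\frac{2}{7})² = \frac{6}{49}
E[X(X-1)] = \frac{6}{49} - \frac{2}{7} = - \frac{8}{49}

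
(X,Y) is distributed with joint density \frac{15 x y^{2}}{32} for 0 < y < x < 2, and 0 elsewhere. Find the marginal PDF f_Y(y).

f_Y(y) = ∫_y^2 \frac{15 x y^{2}}{32} dx = \frac{15 y^{2} \left(4 - y^{2}\right)}{64}
for 0 < y < 2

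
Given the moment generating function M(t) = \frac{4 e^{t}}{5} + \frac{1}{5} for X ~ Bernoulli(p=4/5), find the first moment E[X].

To find E[X], compute M^(1)(0):
M^(1)(t) = \frac{4 e^{t}}{5}
M^(1)(0) = \frac{4}{5}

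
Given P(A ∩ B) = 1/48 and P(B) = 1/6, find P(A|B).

P(A|B) = P(A ∩ B) / P(B)
= (1/48) / (1/6)
= 1/8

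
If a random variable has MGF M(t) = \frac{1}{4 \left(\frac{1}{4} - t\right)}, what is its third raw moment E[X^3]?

To find E[X^3], compute M^(3)(0):
M^(1)(t) = \frac{1}{4 \left(\frac{1}{4} - t\right)^{2}}
M^(2)(t) = \frac{1}{2 \left(\frac{1}{4} - t\right)^{3}}
M^(3)(t) = \frac{3}{2 \left(\frac{1}{4} - t\right)^{4}}
M^(3)(0) = 384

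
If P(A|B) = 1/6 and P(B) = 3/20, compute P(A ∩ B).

By definition, P(A|B) = P(A ∩ B) / P(B)
So P(A ∩ B) = P(A|B) × P(B)
= 1/6 × 3/20
= 1/40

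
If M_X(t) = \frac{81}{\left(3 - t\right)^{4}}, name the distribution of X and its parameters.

The MGF M(t) = \frac{81}{\left(3 - t\right)^{4}} is the standard form for the Gamma distribution.
Comparing with the known MGF formula identifies: Gamma(shape α=4, rate β=3)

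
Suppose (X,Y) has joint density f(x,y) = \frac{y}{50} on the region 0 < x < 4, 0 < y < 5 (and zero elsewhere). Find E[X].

f_X(x) = ∫_0^5 \frac{y}{50} dy = \frac{1}{4}
E[X] = ∫_0^4 x × (\frac{1}{4}) dx = 2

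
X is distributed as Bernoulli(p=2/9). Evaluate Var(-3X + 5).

For X ~ Bernoulli(p=2/9):
Var(X) = \frac{14}{81}
Var(-3X + 5) = (-3)² × Var(X) = 9 × \frac{14}{81} = \frac{14}{9}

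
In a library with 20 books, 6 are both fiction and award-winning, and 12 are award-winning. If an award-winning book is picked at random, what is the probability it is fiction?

P(A ∩ B) = 6/20 = 3/10
P(B) = 12/20 = 3/5
P(A|B) = P(A ∩ B) / P(B) = (3/10) / (3/5) = 1/2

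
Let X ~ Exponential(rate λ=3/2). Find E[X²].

Using the identity E[X²] = Var(X) + (E[X])²:
E[X] = \frac{2}{3}
Var(X) = \frac{4}{9}
E[X²] = \frac{4}{9} + (\frac{2}{3})²
= \frac{8}{9}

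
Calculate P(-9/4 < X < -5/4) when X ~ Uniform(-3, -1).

P(-9/4 < X < -5/4) = ∫_{-9/4}^{-5/4} f(x) dx
where f(x) = \frac{1}{2}
= \frac{1}{2}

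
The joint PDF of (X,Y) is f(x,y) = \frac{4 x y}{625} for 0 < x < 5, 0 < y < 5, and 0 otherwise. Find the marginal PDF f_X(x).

f_X(x) = ∫_0^5 f(x,y) dy
= ∫_0^5 \frac{4 x y}{625} dy
= \frac{2 x}{25} for 0 < x < 5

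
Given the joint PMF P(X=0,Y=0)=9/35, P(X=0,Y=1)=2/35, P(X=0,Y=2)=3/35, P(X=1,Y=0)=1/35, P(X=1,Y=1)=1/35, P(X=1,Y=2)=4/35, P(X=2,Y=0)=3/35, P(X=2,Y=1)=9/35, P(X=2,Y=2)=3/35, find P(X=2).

P(X=2) = P(X=2,Y=0) + P(X=2,Y=1) + P(X=2,Y=2)
= 3/35 + 9/35 + 3/35
= 3/7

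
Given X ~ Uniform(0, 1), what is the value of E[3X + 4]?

For X ~ Uniform(0, 1):
E[X] = \frac{1}{2}
E[3X + 4] = 3 × E[X] + 4 = \frac{11}{2}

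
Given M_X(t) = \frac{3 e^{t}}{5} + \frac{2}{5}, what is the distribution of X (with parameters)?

The MGF M(t) = \frac{3 e^{t}}{5} + \frac{2}{5} is the standard form for the Bernoulli distribution.
Comparing with the known MGF formula identifies: Bernoulli(p=3/5)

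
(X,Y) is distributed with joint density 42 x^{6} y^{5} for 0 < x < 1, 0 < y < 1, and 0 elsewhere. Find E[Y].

E[Y] = ∫_0^1 ∫_0^1 y × f(x,y) dx dy
= \frac{6}{7}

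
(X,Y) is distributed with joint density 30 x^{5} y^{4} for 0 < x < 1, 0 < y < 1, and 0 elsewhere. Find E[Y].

E[Y] = ∫_0^1 ∫_0^1 y × f(x,y) dx dy
= \frac{5}{6}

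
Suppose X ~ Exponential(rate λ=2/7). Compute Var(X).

For X ~ Exponential(rate λ=2/7):
Var(X) = \frac{49}{4}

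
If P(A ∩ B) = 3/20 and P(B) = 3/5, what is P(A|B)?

P(A|B) = P(A ∩ B) / P(B)
= (3/20) / (3/5)
= 1/4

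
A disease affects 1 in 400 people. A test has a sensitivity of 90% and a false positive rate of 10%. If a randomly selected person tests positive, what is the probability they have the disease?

Let D = the rare event, + = positive/flagged.
P(D) = 1/400
P(+|D) = 90/100 = 9/10
P(+|D') = 10/100 = 1/10
P(+) = P(+|D)P(D) + P(+|D')P(D')
     = \frac{9}{10} × \frac{1}{400} + \frac{1}{10} × \frac{399}{400}
     = \frac{51}{500}
P(D|+) = P(+|D)P(D)/P(+) = \frac{3}{136}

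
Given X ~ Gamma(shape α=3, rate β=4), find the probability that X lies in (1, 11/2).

P(1 < X < 11/2) = ∫_{1}^{11/2} f(x) dx
where f(x) = 32 x^{2} e^{- 4 x}
= \frac{-265 + 13 e^{18}}{e^{22}}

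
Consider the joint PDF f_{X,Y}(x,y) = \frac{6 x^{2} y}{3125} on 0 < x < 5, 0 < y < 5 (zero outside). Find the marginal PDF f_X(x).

f_X(x) = ∫_0^5 f(x,y) dy
= ∫_0^5 \frac{6 x^{2} y}{3125} dy
= \frac{3 x^{2}}{125} for 0 < x < 5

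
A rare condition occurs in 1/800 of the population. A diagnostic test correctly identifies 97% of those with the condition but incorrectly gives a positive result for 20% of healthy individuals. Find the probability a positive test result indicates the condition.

Let D = the rare event, + = positive/flagged.
P(D) = 1/800
P(+|D) = 97/100
P(+|D') = 20/100 = 1/5
P(+) = P(+|D)P(D) + P(+|D')P(D')
     = \frac{97}{100} × \frac{1}{800} + \frac{1}{5} × \frac{799}{800}
     = \frac{16077}{80000}
P(D|+) = P(+|D)P(D)/P(+) = \frac{97}{16077}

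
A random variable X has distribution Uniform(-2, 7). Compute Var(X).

For X ~ Uniform(-2, 7):
Var(X) = \frac{27}{4}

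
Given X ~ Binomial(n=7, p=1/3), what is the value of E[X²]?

Using the identity E[X²] = Var(X) + (E[X])²:
E[X] = \frac{7}{3}
Var(X) = \frac{14}{9}
E[X²] = \frac{14}{9} + (\frac{7}{3})²
= 7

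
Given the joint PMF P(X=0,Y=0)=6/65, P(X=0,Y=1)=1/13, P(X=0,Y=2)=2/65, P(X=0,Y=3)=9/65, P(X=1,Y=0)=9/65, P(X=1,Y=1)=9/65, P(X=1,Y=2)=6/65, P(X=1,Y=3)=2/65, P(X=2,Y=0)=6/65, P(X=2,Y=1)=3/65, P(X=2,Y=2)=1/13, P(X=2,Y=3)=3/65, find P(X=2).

P(X=2) = P(X=2,Y=0) + P(X=2,Y=1) + P(X=2,Y=2) + P(X=2,Y=3)
= 6/65 + 3/65 + 1/13 + 3/65
= 17/65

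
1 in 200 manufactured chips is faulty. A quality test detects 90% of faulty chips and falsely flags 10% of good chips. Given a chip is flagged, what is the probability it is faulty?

Let D = the rare event, + = positive/flagged.
P(D) = 1/200
P(+|D) = 90/100 = 9/10
P(+|D') = 10/100 = 1/10
P(+) = P(+|D)P(D) + P(+|D')P(D')
     = \frac{9}{10} × \frac{1}{200} + \frac{1}{10} × \frac{199}{200}
     = \frac{13}{125}
P(D|+) = P(+|D)P(D)/P(+) = \frac{9}{208}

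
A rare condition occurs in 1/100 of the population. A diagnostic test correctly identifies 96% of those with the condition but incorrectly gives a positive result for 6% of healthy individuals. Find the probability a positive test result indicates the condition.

Let D = the rare event, + = positive/flagged.
P(D) = 1/100
P(+|D) = 96/100 = 24/25
P(+|D') = 6/100 = 3/50
P(+) = P(+|D)P(D) + P(+|D')P(D')
     = \frac{24}{25} × \frac{1}{100} + \frac{3}{50} × \frac{99}{100}
     = \frac{69}{1000}
P(D|+) = P(+|D)P(D)/P(+) = \frac{16}{115}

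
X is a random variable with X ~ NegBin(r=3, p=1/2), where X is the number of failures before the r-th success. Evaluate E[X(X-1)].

E[X(X-1)] = E[X² - X] = E[X²] - E[X]
E[X] = 3
E[X²] = Var(X) + (E[X])² = 6 + (3)² = 15
E[X(X-1)] = 15 - 3 = 12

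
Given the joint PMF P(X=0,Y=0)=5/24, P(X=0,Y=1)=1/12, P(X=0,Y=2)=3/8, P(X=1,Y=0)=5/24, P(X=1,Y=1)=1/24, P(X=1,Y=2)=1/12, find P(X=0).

P(X=0) = P(X=0,Y=0) + P(X=0,Y=1) + P(X=0,Y=2)
= 5/24 + 1/12 + 3/8
= 2/3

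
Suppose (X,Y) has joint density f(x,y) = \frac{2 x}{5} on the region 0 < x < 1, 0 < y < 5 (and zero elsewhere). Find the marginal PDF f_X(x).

f_X(x) = ∫_0^5 f(x,y) dy
= ∫_0^5 \frac{2 x}{5} dy
= 2 x for 0 < x < 1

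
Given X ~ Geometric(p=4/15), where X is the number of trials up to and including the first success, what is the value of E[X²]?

Using the identity E[X²] = Var(X) + (E[X])²:
E[X] = \frac{15}{4}
Var(X) = \frac{165}{16}
E[X²] = \frac{165}{16} + (\frac{15}{4})²
= \frac{195}{8}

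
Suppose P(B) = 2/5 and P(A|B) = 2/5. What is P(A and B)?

By definition, P(A|B) = P(A ∩ B) / P(B)
So P(A ∩ B) = P(A|B) × P(B)
= 2/5 × 2/5
= 4/25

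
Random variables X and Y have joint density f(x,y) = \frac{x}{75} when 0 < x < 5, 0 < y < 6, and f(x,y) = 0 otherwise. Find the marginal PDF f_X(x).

f_X(x) = ∫_0^6 f(x,y) dy
= ∫_0^6 \frac{x}{75} dy
= \frac{2 x}{25} for 0 < x < 5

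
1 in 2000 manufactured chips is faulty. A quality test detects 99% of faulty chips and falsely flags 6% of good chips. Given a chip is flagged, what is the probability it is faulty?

Let D = the rare event, + = positive/flagged.
P(D) = 1/2000
P(+|D) = 99/100
P(+|D') = 6/100 = 3/50
P(+) = P(+|D)P(D) + P(+|D')P(D')
     = \frac{99}{100} × \frac{1}{2000} + \frac{3}{50} × \frac{1999}{2000}
     = \frac{12093}{200000}
P(D|+) = P(+|D)P(D)/P(+) = \frac{33}{4031}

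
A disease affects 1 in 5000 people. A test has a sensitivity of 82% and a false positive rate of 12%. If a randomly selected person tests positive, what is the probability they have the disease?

Let D = the rare event, + = positive/flagged.
P(D) = 1/5000
P(+|D) = 82/100 = 41/50
P(+|D') = 12/100 = 3/25
P(+) = P(+|D)P(D) + P(+|D')P(D')
     = \frac{41}{50} × \frac{1}{5000} + \frac{3}{25} × \frac{4999}{5000}
     = \frac{6007}{50000}
P(D|+) = P(+|D)P(D)/P(+) = \frac{41}{30035}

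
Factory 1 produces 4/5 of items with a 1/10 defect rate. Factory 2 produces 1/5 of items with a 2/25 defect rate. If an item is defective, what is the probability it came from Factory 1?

Using Bayes' theorem:
P(F1) = 4/5, P(D|F1) = 1/10
P(F2) = 1/5, P(D|F2) = 2/25
P(D) = P(D|F1)P(F1) + P(D|F2)P(F2)
     = \frac{12}{125}
P(F1|D) = P(D|F1)P(F1) / P(D)
= \frac{5}{6}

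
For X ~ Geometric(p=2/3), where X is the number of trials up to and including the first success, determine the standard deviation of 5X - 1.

For X ~ Geometric(p=2/3), where X is the number of trials up to and including the first success:
Var(X) = \frac{3}{4}
SD(X) = √(Var(X)) = √(\frac{3}{4}) = \frac{\sqrt{3}}{2}
SD(5X - 1) = |5| × SD(X) = 5 × \frac{\sqrt{3}}{2} = \frac{5 \sqrt{3}}{2}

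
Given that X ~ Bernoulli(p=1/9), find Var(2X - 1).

For X ~ Bernoulli(p=1/9):
Var(X) = \frac{8}{81}
Var(2X - 1) = (2)² × Var(X) = 4 × \frac{8}{81} = \frac{32}{81}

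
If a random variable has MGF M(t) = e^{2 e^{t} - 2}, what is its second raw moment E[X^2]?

To find E[X^2], compute M^(2)(0):
M^(1)(t) = 2 e^{t} e^{2 e^{t} - 2}
M^(2)(t) = 4 e^{2 t} e^{2 e^{t} - 2} + 2 e^{t} e^{2 e^{t} - 2}
M^(2)(0) = 6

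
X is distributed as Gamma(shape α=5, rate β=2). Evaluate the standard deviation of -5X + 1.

For X ~ Gamma(shape α=5, rate β=2):
Var(X) = \frac{5}{4}
SD(X) = √(Var(X)) = √(\frac{5}{4}) = \frac{\sqrt{5}}{2}
SD(-5X + 1) = |-5| × SD(X) = 5 × \frac{\sqrt{5}}{2} = \frac{5 \sqrt{5}}{2}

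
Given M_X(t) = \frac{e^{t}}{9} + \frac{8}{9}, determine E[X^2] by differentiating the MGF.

To find E[X^2], compute M^(2)(0):
M^(1)(t) = \frac{e^{t}}{9}
M^(2)(t) = \frac{e^{t}}{9}
M^(2)(0) = \frac{1}{9}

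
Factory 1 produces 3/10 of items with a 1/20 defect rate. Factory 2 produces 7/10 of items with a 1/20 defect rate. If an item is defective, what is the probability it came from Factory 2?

Using Bayes' theorem:
P(F1) = 3/10, P(D|F1) = 1/20
P(F2) = 7/10, P(D|F2) = 1/20
P(D) = P(D|F1)P(F1) + P(D|F2)P(F2)
     = \frac{1}{20}
P(F2|D) = P(D|F2)P(F2) / P(D)
= \frac{7}{10}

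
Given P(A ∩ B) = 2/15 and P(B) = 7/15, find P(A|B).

P(A|B) = P(A ∩ B) / P(B)
= (2/15) / (7/15)
= 2/7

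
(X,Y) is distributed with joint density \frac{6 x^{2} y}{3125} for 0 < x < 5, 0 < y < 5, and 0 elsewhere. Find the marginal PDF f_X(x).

f_X(x) = ∫_0^5 f(x,y) dy
= ∫_0^5 \frac{6 x^{2} y}{3125} dy
= \frac{3 x^{2}}{125} for 0 < x < 5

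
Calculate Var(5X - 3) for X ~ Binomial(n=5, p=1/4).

For X ~ Binomial(n=5, p=1/4):
Var(X) = \frac{15}{16}
Var(5X - 3) = (5)² × Var(X) = 25 × \frac{15}{16} = \frac{375}{16}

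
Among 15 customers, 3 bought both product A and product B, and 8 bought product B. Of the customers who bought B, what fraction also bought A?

P(A ∩ B) = 3/15 = 1/5
P(B) = 8/15
P(A|B) = P(A ∩ B) / P(B) = (1/5) / (8/15) = 3/8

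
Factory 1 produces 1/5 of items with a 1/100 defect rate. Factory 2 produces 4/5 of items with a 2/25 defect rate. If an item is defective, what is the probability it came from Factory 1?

Using Bayes' theorem:
P(F1) = 1/5, P(D|F1) = 1/100
P(F2) = 4/5, P(D|F2) = 2/25
P(D) = P(D|F1)P(F1) + P(D|F2)P(F2)
     = \frac{33}{500}
P(F1|D) = P(D|F1)P(F1) / P(D)
= \frac{1}{33}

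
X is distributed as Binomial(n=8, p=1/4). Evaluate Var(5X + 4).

For X ~ Binomial(n=8, p=1/4):
Var(X) = \frac{3}{2}
Var(5X + 4) = (5)² × Var(X) = 25 × \frac{3}{2} = \frac{75}{2}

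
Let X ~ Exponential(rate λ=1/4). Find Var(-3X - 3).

For X ~ Exponential(rate λ=1/4):
Var(X) = 16
Var(-3X - 3) = (-3)² × Var(X) = 9 × 16 = 144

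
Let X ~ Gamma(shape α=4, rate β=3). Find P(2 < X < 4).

P(2 < X < 4) = ∫_{2}^{4} f(x) dx
where f(x) = \frac{27 x^{3} e^{- 3 x}}{2}
= \frac{-373 + 61 e^{6}}{e^{12}}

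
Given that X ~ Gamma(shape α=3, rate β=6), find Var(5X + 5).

For X ~ Gamma(shape α=3, rate β=6):
Var(X) = \frac{1}{12}
Var(5X + 5) = (5)² × Var(X) = 25 × \frac{1}{12} = \frac{25}{12}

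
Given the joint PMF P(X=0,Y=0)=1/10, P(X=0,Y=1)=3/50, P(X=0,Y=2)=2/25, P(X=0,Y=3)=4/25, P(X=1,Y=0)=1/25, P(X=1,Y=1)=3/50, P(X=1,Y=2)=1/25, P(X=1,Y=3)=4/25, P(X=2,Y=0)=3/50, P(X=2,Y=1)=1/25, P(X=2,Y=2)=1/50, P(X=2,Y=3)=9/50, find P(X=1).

P(X=1) = P(X=1,Y=0) + P(X=1,Y=1) + P(X=1,Y=2) + P(X=1,Y=3)
= 1/25 + 3/50 + 1/25 + 4/25
= 3/10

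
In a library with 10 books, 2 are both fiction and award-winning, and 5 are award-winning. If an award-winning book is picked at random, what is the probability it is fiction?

P(A ∩ B) = 2/10 = 1/5
P(B) = 5/10 = 1/2
P(A|B) = P(A ∩ B) / P(B) = (1/5) / (1/2) = 2/5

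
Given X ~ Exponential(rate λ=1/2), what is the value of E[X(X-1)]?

E[X(X-1)] = E[X² - X] = E[X²] - E[X]
E[X] = 2
E[X²] = Var(X) + (E[X])² = 4 + (2)² = 8
E[X(X-1)] = 8 - 2 = 6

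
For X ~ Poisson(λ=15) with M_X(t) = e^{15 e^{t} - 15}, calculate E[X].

To find E[X], compute M^(1)(0):
M^(1)(t) = 15 e^{t} e^{15 e^{t} - 15}
M^(1)(0) = 15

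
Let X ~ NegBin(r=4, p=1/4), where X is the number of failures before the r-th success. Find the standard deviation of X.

For X ~ NegBin(r=4, p=1/4), where X is the number of failures before the r-th success:
Var(X) = 48
SD(X) = √(Var(X)) = √(48) = 4 \sqrt{3}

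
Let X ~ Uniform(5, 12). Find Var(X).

For X ~ Uniform(5, 12):
Var(X) = \frac{49}{12}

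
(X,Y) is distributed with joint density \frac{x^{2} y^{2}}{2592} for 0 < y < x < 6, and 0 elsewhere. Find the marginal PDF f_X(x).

f_X(x) = ∫_0^x \frac{x^{2} y^{2}}{2592} dy = \frac{x^{5}}{7776}
for 0 < x < 6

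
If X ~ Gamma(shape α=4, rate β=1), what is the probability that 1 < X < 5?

P(1 < X < 5) = ∫_{1}^{5} f(x) dx
where f(x) = \frac{x^{3} e^{- x}}{6}
= \frac{2 \left(-59 + 4 e^{4}\right)}{3 e^{5}}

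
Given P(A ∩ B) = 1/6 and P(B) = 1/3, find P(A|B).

P(A|B) = P(A ∩ B) / P(B)
= (1/6) / (1/3)
= 1/2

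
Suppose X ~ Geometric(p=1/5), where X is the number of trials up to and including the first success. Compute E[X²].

Using the identity E[X²] = Var(X) + (E[X])²:
E[X] = 5
Var(X) = 20
E[X²] = 20 + (5)²
= 45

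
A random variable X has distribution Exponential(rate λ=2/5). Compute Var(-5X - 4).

For X ~ Exponential(rate λ=2/5):
Var(X) = \frac{25}{4}
Var(-5X - 4) = (-5)² × Var(X) = 25 × \frac{25}{4} = \frac{625}{4}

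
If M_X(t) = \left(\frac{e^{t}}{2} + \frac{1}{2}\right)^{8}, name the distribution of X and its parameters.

The MGF M(t) = \left(\frac{e^{t}}{2} + \frac{1}{2}\right)^{8} is the standard form for the Binomial distribution.
Comparing with the known MGF formula identifies: Binomial(n=8, p=1/2)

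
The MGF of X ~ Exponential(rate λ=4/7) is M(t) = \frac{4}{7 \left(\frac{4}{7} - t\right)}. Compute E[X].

To find E[X], compute M^(1)(0):
M^(1)(t) = \frac{4}{7 \left(\frac{4}{7} - t\right)^{2}}
M^(1)(0) = \frac{7}{4}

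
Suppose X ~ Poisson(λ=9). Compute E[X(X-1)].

E[X(X-1)] = E[X² - X] = E[X²] - E[X]
E[X] = 9
E[X²] = Var(X) + (E[X])² = 9 + (9)² = 90
E[X(X-1)] = 90 - 9 = 81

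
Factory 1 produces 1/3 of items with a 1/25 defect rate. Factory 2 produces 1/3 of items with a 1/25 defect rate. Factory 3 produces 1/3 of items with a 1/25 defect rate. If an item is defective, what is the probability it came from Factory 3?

Using Bayes' theorem:
P(F1) = 1/3, P(D|F1) = 1/25
P(F2) = 1/3, P(D|F2) = 1/25
P(F3) = 1/3, P(D|F3) = 1/25
P(D) = P(D|F1)P(F1) + P(D|F2)P(F2) + P(D|F3)P(F3)
     = \frac{1}{25}
P(F3|D) = P(D|F3)P(F3) / P(D)
= \frac{1}{3}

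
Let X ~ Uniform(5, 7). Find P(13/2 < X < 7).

P(13/2 < X < 7) = ∫_{13/2}^{7} f(x) dx
where f(x) = \frac{1}{2}
= \frac{1}{4}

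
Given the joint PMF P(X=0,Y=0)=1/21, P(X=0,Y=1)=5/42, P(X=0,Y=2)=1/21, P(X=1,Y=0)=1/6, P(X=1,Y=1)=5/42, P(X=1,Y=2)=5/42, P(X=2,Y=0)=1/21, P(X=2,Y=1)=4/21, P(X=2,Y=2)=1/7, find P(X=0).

P(X=0) = P(X=0,Y=0) + P(X=0,Y=1) + P(X=0,Y=2)
= 1/21 + 5/42 + 1/21
= 3/14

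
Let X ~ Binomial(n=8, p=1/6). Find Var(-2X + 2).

For X ~ Binomial(n=8, p=1/6):
Var(X) = \frac{10}{9}
Var(-2X + 2) = (-2)² × Var(X) = 4 × \frac{10}{9} = \frac{40}{9}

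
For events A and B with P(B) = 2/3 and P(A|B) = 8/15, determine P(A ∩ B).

By definition, P(A|B) = P(A ∩ B) / P(B)
So P(A ∩ B) = P(A|B) × P(B)
= 8/15 × 2/3
= 16/45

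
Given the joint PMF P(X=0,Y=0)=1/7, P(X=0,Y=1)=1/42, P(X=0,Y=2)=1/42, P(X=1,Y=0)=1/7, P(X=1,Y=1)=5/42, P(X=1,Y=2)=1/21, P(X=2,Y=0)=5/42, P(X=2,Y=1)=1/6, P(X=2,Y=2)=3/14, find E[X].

First find marginal of X:
P(X=0) = 4/21
P(X=1) = 13/42
P(X=2) = 1/2
E[X] = 0 × 4/21 + 1 × 13/42 + 2 × 1/2 = 55/42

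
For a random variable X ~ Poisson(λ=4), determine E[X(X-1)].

E[X(X-1)] = E[X² - X] = E[X²] - E[X]
E[X] = 4
E[X²] = Var(X) + (E[X])² = 4 + (4)² = 20
E[X(X-1)] = 20 - 4 = 16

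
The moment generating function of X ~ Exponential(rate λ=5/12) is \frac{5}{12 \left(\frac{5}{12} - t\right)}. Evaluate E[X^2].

To find E[X^2], compute M^(2)(0):
M^(1)(t) = \frac{5}{12 \left(\frac{5}{12} - t\right)^{2}}
M^(2)(t) = \frac{5}{6 \left(\frac{5}{12} - t\right)^{3}}
M^(2)(0) = \frac{288}{25}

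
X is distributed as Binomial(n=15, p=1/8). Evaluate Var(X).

For X ~ Binomial(n=15, p=1/8):
Var(X) = \frac{105}{64}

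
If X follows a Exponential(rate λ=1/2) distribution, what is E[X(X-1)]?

E[X(X-1)] = E[X² - X] = E[X²] - E[X]
E[X] = 2
E[X²] = Var(X) + (E[X])² = 4 + (2)² = 8
E[X(X-1)] = 8 - 2 = 6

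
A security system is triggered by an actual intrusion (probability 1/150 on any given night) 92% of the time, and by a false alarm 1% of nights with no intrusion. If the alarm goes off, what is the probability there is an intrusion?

Let D = the rare event, + = positive/flagged.
P(D) = 1/150
P(+|D) = 92/100 = 23/25
P(+|D') = 1/100
P(+) = P(+|D)P(D) + P(+|D')P(D')
     = \frac{23}{25} × \frac{1}{150} + \frac{1}{100} × \frac{149}{150}
     = \frac{241}{15000}
P(D|+) = P(+|D)P(D)/P(+) = \frac{92}{241}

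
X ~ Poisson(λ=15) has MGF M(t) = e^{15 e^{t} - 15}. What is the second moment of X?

To find E[X^2], compute M^(2)(0):
M^(1)(t) = 15 e^{t} e^{15 e^{t} - 15}
M^(2)(t) = 225 e^{2 t} e^{15 e^{t} - 15} + 15 e^{t} e^{15 e^{t} - 15}
M^(2)(0) = 240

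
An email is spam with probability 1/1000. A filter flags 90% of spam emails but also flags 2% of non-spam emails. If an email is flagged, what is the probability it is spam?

Let D = the rare event, + = positive/flagged.
P(D) = 1/1000
P(+|D) = 90/100 = 9/10
P(+|D') = 2/100 = 1/50
P(+) = P(+|D)P(D) + P(+|D')P(D')
     = \frac{9}{10} × \frac{1}{1000} + \frac{1}{50} × \frac{999}{1000}
     = \frac{261}{12500}
P(D|+) = P(+|D)P(D)/P(+) = \frac{5}{116}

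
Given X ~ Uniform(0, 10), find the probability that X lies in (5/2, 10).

P(5/2 < X < 10) = ∫_{5/2}^{10} f(x) dx
where f(x) = \frac{1}{10}
= \frac{3}{4}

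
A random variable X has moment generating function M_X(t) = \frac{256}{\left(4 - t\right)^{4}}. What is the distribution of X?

The MGF M(t) = \frac{256}{\left(4 - t\right)^{4}} is the standard form for the Gamma distribution.
Comparing with the known MGF formula identifies: Gamma(shape α=4, rate β=4)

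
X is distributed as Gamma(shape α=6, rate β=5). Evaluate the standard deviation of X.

For X ~ Gamma(shape α=6, rate β=5):
Var(X) = \frac{6}{25}
SD(X) = √(Var(X)) = √(\frac{6}{25}) = \frac{\sqrt{6}}{5}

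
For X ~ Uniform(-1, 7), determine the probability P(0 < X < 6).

P(0 < X < 6) = ∫_{0}^{6} f(x) dx
where f(x) = \frac{1}{8}
= \frac{3}{4}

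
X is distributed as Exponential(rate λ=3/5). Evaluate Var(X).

For X ~ Exponential(rate λ=3/5):
Var(X) = \frac{25}{9}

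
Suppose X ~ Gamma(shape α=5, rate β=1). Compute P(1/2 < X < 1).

P(1/2 < X < 1) = ∫_{1/2}^{1} f(x) dx
where f(x) = \frac{x^{4} e^{- x}}{24}
= - \frac{65}{24 e} + \frac{211}{128 e^{\frac{1}{2}}}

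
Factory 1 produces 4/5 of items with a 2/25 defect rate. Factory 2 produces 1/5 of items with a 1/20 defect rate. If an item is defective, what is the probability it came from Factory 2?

Using Bayes' theorem:
P(F1) = 4/5, P(D|F1) = 2/25
P(F2) = 1/5, P(D|F2) = 1/20
P(D) = P(D|F1)P(F1) + P(D|F2)P(F2)
     = \frac{37}{500}
P(F2|D) = P(D|F2)P(F2) / P(D)
= \frac{5}{37}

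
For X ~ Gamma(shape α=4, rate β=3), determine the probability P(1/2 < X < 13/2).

P(1/2 < X < 13/2) = ∫_{1/2}^{13/2} f(x) dx
where f(x) = \frac{27 x^{3} e^{- 3 x}}{2}
= \frac{-23143 + 67 e^{18}}{16 e^{\frac{39}{2}}}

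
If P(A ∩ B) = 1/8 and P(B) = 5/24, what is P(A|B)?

P(A|B) = P(A ∩ B) / P(B)
= (1/8) / (5/24)
= 3/5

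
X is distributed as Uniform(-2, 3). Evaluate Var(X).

For X ~ Uniform(-2, 3):
Var(X) = \frac{25}{12}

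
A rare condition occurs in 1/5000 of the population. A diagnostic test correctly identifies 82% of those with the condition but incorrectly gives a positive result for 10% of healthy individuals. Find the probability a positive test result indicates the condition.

Let D = the rare event, + = positive/flagged.
P(D) = 1/5000
P(+|D) = 82/100 = 41/50
P(+|D') = 10/100 = 1/10
P(+) = P(+|D)P(D) + P(+|D')P(D')
     = \frac{41}{50} × \frac{1}{5000} + \frac{1}{10} × \frac{4999}{5000}
     = \frac{6259}{62500}
P(D|+) = P(+|D)P(D)/P(+) = \frac{41}{25036}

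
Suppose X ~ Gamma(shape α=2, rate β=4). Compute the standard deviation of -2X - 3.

For X ~ Gamma(shape α=2, rate β=4):
Var(X) = \frac{1}{8}
SD(X) = √(Var(X)) = √(\frac{1}{8}) = \frac{\sqrt{2}}{4}
SD(-2X - 3) = |-2| × SD(X) = 2 × \frac{\sqrt{2}}{4} = \frac{\sqrt{2}}{2}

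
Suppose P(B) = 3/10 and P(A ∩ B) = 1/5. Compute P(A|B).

P(A|B) = P(A ∩ B) / P(B)
= (1/5) / (3/10)
= 2/3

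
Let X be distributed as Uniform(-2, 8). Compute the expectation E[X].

For X ~ Uniform(-2, 8), the expected value is:
E[X] = 3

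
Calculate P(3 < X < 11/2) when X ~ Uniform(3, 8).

P(3 < X < 11/2) = ∫_{3}^{11/2} f(x) dx
where f(x) = \frac{1}{5}
= \frac{1}{2}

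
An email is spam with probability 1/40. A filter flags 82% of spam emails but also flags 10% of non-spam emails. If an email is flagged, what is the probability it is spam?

Let D = the rare event, + = positive/flagged.
P(D) = 1/40
P(+|D) = 82/100 = 41/50
P(+|D') = 10/100 = 1/10
P(+) = P(+|D)P(D) + P(+|D')P(D')
     = \frac{41}{50} × \frac{1}{40} + \frac{1}{10} × \frac{39}{40}
     = \frac{59}{500}
P(D|+) = P(+|D)P(D)/P(+) = \frac{41}{236}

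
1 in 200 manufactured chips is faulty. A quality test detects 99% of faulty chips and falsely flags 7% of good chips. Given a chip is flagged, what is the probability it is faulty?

Let D = the rare event, + = positive/flagged.
P(D) = 1/200
P(+|D) = 99/100
P(+|D') = 7/100
P(+) = P(+|D)P(D) + P(+|D')P(D')
     = \frac{99}{100} × \frac{1}{200} + \frac{7}{100} × \frac{199}{200}
     = \frac{373}{5000}
P(D|+) = P(+|D)P(D)/P(+) = \frac{99}{1492}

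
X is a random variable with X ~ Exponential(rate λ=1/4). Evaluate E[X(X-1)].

E[X(X-1)] = E[X² - X] = E[X²] - E[X]
E[X] = 4
E[X²] = Var(X) + (E[X])² = 16 + (4)² = 32
E[X(X-1)] = 32 - 4 = 28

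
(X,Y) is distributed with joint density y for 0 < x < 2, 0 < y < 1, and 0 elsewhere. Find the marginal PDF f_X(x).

f_X(x) = ∫_0^1 f(x,y) dy
= ∫_0^1 y dy
= \frac{1}{2} for 0 < x < 2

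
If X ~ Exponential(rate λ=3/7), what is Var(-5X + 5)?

For X ~ Exponential(rate λ=3/7):
Var(X) = \frac{49}{9}
Var(-5X + 5) = (-5)² × Var(X) = 25 × \frac{49}{9} = \frac{1225}{9}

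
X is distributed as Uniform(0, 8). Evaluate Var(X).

For X ~ Uniform(0, 8):
Var(X) = \frac{16}{3}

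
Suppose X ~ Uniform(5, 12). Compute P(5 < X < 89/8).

P(5 < X < 89/8) = ∫_{5}^{89/8} f(x) dx
where f(x) = \frac{1}{7}
= \frac{7}{8}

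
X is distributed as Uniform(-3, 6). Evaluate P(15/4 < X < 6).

P(15/4 < X < 6) = ∫_{15/4}^{6} f(x) dx
where f(x) = \frac{1}{9}
= \frac{1}{4}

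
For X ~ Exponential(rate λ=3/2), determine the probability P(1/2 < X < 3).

P(1/2 < X < 3) = ∫_{1/2}^{3} f(x) dx
where f(x) = \frac{3 e^{- \frac{3 x}{2}}}{2}
= - \frac{1}{e^{\frac{9}{2}}} + e^{- \frac{3}{4}}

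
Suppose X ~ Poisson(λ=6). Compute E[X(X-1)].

E[X(X-1)] = E[X² - X] = E[X²] - E[X]
E[X] = 6
E[X²] = Var(X) + (E[X])² = 6 + (6)² = 42
E[X(X-1)] = 42 - 6 = 36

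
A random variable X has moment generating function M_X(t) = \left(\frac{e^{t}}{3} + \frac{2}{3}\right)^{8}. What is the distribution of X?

The MGF M(t) = \left(\frac{e^{t}}{3} + \frac{2}{3}\right)^{8} is the standard form for the Binomial distribution.
Comparing with the known MGF formula identifies: Binomial(n=8, p=1/3)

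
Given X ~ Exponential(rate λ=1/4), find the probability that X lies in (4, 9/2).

P(4 < X < 9/2) = ∫_{4}^{9/2} f(x) dx
where f(x) = \frac{e^{- \frac{x}{4}}}{4}
= - \frac{1}{e^{\frac{9}{8}}} + e^{-1}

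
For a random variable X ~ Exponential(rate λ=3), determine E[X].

For X ~ Exponential(rate λ=3), the expected value is:
E[X] = \frac{1}{3}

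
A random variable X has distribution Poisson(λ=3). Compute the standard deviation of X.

For X ~ Poisson(λ=3):
Var(X) = 3
SD(X) = √(Var(X)) = √(3) = \sqrt{3}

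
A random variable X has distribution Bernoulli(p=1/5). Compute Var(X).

For X ~ Bernoulli(p=1/5):
Var(X) = \frac{4}{25}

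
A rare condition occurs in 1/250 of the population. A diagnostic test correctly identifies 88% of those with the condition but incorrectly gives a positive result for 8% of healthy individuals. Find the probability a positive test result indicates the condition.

Let D = the rare event, + = positive/flagged.
P(D) = 1/250
P(+|D) = 88/100 = 22/25
P(+|D') = 8/100 = 2/25
P(+) = P(+|D)P(D) + P(+|D')P(D')
     = \frac{22}{25} × \frac{1}{250} + \frac{2}{25} × \frac{249}{250}
     = \frac{52}{625}
P(D|+) = P(+|D)P(D)/P(+) = \frac{11}{260}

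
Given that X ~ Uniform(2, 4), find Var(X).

For X ~ Uniform(2, 4):
Var(X) = \frac{1}{3}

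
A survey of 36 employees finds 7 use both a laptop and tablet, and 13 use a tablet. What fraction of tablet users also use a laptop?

P(A ∩ B) = 7/36
P(B) = 13/36
P(A|B) = P(A ∩ B) / P(B) = (7/36) / (13/36) = 7/13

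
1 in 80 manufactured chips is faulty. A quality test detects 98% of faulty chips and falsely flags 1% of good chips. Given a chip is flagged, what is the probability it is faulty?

Let D = the rare event, + = positive/flagged.
P(D) = 1/80
P(+|D) = 98/100 = 49/50
P(+|D') = 1/100
P(+) = P(+|D)P(D) + P(+|D')P(D')
     = \frac{49}{50} × \frac{1}{80} + \frac{1}{100} × \frac{79}{80}
     = \frac{177}{8000}
P(D|+) = P(+|D)P(D)/P(+) = \frac{98}{177}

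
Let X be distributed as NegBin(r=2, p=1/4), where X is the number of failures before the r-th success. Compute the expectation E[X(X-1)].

E[X(X-1)] = E[X² - X] = E[X²] - E[X]
E[X] = 6
E[X²] = Var(X) + (E[X])² = 24 + (6)² = 60
E[X(X-1)] = 60 - 6 = 54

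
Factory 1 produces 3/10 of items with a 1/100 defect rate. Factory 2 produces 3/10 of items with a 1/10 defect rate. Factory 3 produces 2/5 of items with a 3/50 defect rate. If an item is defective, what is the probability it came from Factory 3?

Using Bayes' theorem:
P(F1) = 3/10, P(D|F1) = 1/100
P(F2) = 3/10, P(D|F2) = 1/10
P(F3) = 2/5, P(D|F3) = 3/50
P(D) = P(D|F1)P(F1) + P(D|F2)P(F2) + P(D|F3)P(F3)
     = \frac{57}{1000}
P(F3|D) = P(D|F3)P(F3) / P(D)
= \frac{8}{19}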